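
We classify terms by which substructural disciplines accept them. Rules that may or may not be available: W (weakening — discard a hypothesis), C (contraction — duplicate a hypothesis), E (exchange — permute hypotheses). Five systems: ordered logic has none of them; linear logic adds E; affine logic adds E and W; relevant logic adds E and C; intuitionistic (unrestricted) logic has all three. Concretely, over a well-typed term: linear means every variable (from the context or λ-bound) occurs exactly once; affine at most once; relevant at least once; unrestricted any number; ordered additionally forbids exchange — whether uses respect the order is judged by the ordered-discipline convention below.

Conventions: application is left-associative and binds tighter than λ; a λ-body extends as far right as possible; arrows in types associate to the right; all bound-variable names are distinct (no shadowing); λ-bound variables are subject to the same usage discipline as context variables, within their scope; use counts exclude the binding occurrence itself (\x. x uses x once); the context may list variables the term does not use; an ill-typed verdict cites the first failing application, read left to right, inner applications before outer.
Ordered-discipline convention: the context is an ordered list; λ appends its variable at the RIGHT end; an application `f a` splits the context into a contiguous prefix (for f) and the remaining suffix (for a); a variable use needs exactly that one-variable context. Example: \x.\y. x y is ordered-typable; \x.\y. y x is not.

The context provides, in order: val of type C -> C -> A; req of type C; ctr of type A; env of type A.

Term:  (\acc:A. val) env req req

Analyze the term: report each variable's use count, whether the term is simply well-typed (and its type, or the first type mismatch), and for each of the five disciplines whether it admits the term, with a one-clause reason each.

usage: val: 1, req: 2, ctr: 0, env: 1, acc (bound): 0
uses in reading order: val, env, req, req
typing: well-typed — term : A
ordered: ✗, repeated use of req ×2; ctr, acc left unused
linear: ✗, repeated use of req ×2; ctr, acc left unused
affine: ✗, repeated use of req ×2
relevant: ✗, ctr, acc left unused
unrestricted: ✓, simply typable at A; W, C, E all held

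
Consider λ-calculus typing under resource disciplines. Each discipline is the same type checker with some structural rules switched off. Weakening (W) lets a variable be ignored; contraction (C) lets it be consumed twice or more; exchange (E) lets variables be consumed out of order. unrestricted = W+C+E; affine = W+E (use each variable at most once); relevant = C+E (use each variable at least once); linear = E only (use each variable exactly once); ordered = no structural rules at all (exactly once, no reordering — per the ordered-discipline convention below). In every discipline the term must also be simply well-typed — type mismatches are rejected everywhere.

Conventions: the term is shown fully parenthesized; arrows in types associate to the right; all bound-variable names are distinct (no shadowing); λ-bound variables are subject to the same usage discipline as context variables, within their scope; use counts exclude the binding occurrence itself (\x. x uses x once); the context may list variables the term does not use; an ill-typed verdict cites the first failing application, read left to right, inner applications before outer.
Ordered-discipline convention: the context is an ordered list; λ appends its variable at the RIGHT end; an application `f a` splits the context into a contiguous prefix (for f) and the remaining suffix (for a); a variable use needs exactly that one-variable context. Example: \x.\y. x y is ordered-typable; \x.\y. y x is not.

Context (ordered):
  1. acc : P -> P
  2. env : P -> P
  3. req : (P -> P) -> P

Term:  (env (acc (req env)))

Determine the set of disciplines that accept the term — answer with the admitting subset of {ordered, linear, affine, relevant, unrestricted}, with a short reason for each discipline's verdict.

admitted by: relevant, unrestricted
variable uses: acc: 1×; env: 2×; req: 1×
order of uses: env, acc, req, env
typing: ✓ — P
ordered ✗ (needs contraction — env ×2)
linear ✗ (needs contraction — env ×2)
affine ✗ (needs contraction — env ×2)
relevant ✓ (none of acc, env, req goes unused)
unrestricted ✓ (type-checks (P) and nothing is barred)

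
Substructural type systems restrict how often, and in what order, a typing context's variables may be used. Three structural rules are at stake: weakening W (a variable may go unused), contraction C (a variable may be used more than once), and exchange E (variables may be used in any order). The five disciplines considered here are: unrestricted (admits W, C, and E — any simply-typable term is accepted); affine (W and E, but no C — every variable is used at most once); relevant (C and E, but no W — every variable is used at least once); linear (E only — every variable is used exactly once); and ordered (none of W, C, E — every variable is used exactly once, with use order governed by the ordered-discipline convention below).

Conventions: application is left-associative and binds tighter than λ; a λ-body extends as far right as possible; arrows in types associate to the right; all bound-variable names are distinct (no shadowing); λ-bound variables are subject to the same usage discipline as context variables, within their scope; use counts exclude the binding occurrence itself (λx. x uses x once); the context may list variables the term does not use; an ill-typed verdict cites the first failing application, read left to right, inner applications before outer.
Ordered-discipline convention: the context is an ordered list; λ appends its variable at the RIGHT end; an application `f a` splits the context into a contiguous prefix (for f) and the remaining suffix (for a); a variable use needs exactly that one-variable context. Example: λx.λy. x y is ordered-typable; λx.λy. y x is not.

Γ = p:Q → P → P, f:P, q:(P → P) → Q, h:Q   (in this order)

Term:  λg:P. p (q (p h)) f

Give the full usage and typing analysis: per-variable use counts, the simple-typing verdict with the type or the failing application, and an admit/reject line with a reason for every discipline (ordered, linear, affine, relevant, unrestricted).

counts: p=2, f=1, q=1, h=1, g (λ-bound)=0
order of uses: p, q, p, h, f
typing: well-typed — term : P → P
ordered: ✗, repeated use of p ×2; needs weakening: g unused
linear: ✗, repeated use of p ×2; needs weakening: g unused
affine: ✗, repeated use of p ×2
relevant: ✗, needs weakening: g unused
unrestricted: ✓, well-typed at P → P; no restrictions here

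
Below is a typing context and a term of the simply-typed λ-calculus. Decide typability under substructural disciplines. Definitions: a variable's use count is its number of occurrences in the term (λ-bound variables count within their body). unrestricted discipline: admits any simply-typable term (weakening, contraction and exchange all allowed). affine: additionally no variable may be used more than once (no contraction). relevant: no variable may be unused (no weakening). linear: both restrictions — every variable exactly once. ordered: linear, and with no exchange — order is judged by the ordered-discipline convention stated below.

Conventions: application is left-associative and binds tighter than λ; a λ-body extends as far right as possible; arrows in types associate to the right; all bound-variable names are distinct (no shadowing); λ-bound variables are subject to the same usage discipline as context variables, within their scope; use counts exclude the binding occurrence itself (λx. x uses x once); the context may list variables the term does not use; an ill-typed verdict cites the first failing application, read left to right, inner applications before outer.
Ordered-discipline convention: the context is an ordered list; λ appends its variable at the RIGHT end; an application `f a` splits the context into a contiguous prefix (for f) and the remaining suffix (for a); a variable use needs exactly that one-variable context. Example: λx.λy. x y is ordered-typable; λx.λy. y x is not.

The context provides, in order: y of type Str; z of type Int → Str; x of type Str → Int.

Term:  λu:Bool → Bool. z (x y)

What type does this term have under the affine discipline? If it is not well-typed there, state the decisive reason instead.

term : (Bool → Bool) → Str
counts: y=1; z=1; x=1; u (λ-bound)=0
left-to-right use order: z, x, y
typing: well-typed at (Bool → Bool) → Str
across the five disciplines: ordered ✗ · linear ✗ · affine ✓ · relevant ✗ · unrestricted ✓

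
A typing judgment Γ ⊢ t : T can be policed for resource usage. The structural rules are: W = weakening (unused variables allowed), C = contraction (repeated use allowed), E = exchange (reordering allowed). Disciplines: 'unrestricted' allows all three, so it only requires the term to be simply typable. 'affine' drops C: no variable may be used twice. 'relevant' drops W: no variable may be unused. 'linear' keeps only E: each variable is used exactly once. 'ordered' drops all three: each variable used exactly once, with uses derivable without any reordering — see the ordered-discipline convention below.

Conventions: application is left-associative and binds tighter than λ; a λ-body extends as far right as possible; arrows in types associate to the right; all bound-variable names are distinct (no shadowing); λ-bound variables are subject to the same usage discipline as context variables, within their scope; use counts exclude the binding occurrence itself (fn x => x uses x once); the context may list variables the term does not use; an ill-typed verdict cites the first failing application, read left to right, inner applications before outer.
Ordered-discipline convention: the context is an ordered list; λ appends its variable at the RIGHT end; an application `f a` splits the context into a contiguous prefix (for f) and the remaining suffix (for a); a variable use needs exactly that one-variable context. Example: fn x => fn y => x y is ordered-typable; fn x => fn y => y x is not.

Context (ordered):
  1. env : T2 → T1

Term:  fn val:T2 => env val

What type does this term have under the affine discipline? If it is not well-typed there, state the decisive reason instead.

term : T2 → T1
usage: env=1; val [bound]=1
uses in reading order: env, val
typing: well-typed — term : T2 → T1
per-discipline verdicts: ordered ✓ · linear ✓ · affine ✓ · relevant ✓ · unrestricted ✓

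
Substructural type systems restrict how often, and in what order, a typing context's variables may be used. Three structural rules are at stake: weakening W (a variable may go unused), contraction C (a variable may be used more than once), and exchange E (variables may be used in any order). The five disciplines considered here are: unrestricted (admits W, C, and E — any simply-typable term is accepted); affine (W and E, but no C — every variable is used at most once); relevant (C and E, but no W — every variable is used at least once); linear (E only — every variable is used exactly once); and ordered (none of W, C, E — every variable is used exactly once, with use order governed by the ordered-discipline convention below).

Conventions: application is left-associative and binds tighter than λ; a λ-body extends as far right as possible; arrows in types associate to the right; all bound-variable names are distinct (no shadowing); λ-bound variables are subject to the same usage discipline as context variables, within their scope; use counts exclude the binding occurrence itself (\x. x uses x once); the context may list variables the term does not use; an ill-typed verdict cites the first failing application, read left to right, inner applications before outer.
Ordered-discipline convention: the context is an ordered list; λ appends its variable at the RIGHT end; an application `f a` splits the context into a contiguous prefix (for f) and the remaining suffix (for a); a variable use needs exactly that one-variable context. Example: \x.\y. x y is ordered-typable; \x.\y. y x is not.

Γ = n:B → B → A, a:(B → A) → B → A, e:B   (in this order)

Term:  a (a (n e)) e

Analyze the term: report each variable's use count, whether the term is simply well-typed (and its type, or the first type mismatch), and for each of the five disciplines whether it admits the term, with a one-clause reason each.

usage: n: 1, a: 2, e: 2
use order (left to right): a, a, n, e, e
typing: ✓ — A
ordered: ✗ — repeated use of a ×2, e ×2
linear: ✗ — repeated use of a ×2, e ×2
affine: ✗ — repeated use of a ×2, e ×2
relevant: ✓ — every one of n, a, e appears
unrestricted: ✓ — well-typed at A; no restrictions here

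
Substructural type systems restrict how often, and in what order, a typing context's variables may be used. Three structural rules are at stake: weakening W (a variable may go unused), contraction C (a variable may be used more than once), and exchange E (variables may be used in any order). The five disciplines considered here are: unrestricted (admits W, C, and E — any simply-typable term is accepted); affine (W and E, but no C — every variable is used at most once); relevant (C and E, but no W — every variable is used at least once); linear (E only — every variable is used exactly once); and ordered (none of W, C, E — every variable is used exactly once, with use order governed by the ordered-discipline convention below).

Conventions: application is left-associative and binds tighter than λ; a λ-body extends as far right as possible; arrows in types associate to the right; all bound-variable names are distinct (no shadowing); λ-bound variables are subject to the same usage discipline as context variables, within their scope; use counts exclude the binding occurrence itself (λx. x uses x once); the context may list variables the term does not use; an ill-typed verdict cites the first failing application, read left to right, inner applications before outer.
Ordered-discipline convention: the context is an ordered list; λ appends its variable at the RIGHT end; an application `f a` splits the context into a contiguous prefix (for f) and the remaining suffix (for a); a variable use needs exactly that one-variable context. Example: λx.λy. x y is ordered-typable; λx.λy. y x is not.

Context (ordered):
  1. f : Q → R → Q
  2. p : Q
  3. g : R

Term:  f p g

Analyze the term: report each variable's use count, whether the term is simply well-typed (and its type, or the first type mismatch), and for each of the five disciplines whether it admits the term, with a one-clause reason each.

use counts: f=1; p=1; g=1
uses in reading order: f, p, g
typing: ✓ — Q
ordered: ✓ — one use each (f, p, g); ordered split holds
linear: ✓ — each of f, p, g used exactly once
affine: ✓ — no duplicate uses among f, p, g
relevant: ✓ — none of f, p, g goes unused
unrestricted: ✓ — well-typed at Q; no restrictions here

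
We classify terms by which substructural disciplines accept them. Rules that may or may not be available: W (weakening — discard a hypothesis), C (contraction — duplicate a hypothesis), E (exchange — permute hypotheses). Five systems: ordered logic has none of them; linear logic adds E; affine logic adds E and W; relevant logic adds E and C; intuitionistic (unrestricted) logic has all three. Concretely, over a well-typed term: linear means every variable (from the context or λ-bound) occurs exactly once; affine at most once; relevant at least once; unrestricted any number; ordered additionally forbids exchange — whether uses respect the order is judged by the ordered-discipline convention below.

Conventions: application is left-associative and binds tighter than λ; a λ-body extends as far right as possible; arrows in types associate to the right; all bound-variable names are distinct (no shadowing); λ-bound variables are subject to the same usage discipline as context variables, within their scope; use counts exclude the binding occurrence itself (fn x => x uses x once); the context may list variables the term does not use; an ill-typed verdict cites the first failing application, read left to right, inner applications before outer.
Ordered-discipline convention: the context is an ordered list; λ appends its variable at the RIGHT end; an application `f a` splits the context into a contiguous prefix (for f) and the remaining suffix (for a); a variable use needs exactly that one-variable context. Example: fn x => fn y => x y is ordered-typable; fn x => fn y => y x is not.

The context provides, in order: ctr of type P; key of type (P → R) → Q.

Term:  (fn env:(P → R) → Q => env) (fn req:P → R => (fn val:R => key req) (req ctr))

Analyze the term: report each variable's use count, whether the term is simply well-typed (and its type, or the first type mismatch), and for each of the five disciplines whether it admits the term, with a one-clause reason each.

usage: ctr: 1×; key: 1×; env [bound]: 1×; req [bound]: 2×; val [bound]: 0×
order of uses: env, key, req, req, ctr
typing: ✓ — (P → R) → Q
ordered ✗ (repeated use of req ×2; val never used (weakening))
linear ✗ (repeated use of req ×2; val never used (weakening))
affine ✗ (repeated use of req ×2)
relevant ✗ (val never used (weakening))
unrestricted ✓ (typability at (P → R) → Q is all that's needed)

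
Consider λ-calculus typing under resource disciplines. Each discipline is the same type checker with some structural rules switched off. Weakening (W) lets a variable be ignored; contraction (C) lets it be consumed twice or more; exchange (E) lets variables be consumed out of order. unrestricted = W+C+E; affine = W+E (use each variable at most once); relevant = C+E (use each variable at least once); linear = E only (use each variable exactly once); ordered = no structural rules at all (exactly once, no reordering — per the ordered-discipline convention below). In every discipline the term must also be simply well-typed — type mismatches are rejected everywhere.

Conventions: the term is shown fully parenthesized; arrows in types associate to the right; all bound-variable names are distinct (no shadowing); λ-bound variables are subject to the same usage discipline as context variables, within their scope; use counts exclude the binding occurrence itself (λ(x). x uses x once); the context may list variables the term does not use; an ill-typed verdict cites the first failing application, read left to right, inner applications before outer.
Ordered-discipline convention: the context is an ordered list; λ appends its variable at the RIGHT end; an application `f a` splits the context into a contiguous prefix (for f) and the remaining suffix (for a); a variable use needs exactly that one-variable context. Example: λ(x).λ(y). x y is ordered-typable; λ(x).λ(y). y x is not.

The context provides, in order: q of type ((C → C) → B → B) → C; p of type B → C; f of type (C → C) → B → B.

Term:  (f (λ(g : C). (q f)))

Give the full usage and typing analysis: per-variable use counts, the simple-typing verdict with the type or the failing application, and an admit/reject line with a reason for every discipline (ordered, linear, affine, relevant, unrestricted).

use counts: q ×1, p ×0, f ×2, g (bound) ×0
order of uses: f, q, f
typing: well-typed — term : B → B
ordered ✗ (needs contraction — f ×2; p, g left unused)
linear ✗ (needs contraction — f ×2; p, g left unused)
affine ✗ (needs contraction — f ×2)
relevant ✗ (p, g left unused)
unrestricted ✓ (typability at B → B is all that's needed)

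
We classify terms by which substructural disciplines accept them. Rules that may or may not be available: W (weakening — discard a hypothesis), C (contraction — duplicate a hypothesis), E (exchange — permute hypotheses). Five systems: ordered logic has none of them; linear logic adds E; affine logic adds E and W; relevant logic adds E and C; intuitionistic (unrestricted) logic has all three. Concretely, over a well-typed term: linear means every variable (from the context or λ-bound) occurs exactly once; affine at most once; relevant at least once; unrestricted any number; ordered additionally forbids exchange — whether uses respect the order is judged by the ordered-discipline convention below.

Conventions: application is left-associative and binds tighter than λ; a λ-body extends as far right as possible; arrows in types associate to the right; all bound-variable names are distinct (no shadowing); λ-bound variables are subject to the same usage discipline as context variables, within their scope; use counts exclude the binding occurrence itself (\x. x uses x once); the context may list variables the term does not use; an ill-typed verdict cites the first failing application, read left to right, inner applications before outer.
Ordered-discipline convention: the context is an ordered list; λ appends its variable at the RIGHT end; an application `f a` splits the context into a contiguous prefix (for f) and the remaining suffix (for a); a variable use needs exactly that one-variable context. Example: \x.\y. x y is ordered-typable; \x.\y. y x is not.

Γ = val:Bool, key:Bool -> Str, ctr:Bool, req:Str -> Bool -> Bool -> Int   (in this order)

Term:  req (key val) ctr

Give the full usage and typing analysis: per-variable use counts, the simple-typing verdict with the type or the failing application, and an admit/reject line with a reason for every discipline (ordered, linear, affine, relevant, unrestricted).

variable uses: val: 1×, key: 1×, ctr: 1×, req: 1×
uses in reading order: req, key, val, ctr
typing: well-typed — term : Bool -> Int
ordered ✗ (no contiguous prefix/suffix split fits req, key, val, ctr)
linear ✓ (single use per variable (val, key, ctr, req))
affine ✓ (at most one use each (val, key, ctr, req))
relevant ✓ (at least one use each (val, key, ctr, req))
unrestricted ✓ (well-typed at Bool -> Int; no restrictions here)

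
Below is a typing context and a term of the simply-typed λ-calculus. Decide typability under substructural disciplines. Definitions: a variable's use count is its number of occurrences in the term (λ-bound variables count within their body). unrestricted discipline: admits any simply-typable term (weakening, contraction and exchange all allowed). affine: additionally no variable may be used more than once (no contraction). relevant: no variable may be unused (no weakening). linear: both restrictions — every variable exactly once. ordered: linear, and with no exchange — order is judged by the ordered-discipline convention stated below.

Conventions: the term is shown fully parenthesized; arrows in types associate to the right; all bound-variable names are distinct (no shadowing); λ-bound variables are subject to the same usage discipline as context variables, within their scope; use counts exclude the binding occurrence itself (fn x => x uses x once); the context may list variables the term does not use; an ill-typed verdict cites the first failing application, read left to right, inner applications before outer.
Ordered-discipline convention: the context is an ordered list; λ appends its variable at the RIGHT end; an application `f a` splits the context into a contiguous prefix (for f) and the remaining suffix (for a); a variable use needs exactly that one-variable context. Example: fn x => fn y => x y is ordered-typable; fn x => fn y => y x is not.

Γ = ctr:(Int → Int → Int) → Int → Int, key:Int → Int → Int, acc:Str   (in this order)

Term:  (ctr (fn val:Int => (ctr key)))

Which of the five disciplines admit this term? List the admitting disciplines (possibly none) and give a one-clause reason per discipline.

accepted by: unrestricted
use counts: ctr: 2×; key: 1×; acc: 0×; val (bound): 0×
order of uses: ctr, ctr, key
typing: well-typed — term : Int → Int
ordered: ✗, uses contraction: ctr ×2; acc, val never used (weakening)
linear: ✗, uses contraction: ctr ×2; acc, val never used (weakening)
affine: ✗, uses contraction: ctr ×2
relevant: ✗, acc, val never used (weakening)
unrestricted: ✓, typability at Int → Int is all that's needed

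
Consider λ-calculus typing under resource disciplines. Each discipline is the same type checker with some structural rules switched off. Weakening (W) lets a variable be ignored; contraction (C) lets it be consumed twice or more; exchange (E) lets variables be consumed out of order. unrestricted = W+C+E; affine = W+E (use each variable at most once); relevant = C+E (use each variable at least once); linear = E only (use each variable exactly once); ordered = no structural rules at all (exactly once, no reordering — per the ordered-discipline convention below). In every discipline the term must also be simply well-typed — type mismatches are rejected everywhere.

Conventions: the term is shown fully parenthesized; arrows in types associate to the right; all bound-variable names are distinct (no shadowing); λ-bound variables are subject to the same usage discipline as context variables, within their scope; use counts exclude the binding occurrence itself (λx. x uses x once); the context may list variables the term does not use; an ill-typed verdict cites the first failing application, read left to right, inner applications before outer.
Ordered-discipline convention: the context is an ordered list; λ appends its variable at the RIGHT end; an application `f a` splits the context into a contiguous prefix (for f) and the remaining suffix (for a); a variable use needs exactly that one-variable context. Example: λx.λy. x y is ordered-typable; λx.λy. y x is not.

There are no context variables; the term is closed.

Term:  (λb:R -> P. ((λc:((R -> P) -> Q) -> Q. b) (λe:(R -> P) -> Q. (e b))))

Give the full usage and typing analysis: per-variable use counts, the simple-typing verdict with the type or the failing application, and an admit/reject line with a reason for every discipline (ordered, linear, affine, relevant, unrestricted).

use counts: b [bound] ×2, c [bound] ×0, e [bound] ×1
order of uses: b, e, b
typing: well-typed — term : (R -> P) -> R -> P
ordered: ✗ — b ×2 used more than once (contraction); needs weakening: c unused
linear: ✗ — b ×2 used more than once (contraction); needs weakening: c unused
affine: ✗ — b ×2 used more than once (contraction)
relevant: ✗ — needs weakening: c unused
unrestricted: ✓ — well-typed at (R -> P) -> R -> P; no restrictions here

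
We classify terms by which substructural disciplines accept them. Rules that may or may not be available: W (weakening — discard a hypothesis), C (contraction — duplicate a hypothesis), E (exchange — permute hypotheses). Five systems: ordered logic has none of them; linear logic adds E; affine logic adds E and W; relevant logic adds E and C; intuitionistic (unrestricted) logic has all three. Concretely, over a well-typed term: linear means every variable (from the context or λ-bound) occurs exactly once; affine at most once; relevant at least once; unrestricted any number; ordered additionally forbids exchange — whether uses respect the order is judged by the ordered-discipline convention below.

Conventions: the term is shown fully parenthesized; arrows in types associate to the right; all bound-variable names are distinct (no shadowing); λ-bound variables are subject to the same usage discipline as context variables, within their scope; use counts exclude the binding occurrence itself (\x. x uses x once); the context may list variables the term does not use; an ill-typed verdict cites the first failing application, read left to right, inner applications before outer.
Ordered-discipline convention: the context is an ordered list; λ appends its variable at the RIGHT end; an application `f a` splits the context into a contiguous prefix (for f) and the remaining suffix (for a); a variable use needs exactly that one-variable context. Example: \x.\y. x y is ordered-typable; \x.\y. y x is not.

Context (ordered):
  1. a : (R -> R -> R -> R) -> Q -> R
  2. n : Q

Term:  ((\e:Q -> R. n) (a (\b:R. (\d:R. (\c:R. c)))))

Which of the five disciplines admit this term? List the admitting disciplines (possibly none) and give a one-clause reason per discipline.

admitted by: affine, unrestricted
usage: a ×1; n ×1; e [bound] ×0; b [bound] ×0; d [bound] ×0; c [bound] ×1
order of uses: n, a, c
typing: well-typed at Q
ordered: ✗, e, b, d left unused
linear: ✗, e, b, d left unused
affine: ✓, no duplicate uses among a, n, e, b, d, c
relevant: ✗, e, b, d left unused
unrestricted: ✓, well-typed at Q; no restrictions here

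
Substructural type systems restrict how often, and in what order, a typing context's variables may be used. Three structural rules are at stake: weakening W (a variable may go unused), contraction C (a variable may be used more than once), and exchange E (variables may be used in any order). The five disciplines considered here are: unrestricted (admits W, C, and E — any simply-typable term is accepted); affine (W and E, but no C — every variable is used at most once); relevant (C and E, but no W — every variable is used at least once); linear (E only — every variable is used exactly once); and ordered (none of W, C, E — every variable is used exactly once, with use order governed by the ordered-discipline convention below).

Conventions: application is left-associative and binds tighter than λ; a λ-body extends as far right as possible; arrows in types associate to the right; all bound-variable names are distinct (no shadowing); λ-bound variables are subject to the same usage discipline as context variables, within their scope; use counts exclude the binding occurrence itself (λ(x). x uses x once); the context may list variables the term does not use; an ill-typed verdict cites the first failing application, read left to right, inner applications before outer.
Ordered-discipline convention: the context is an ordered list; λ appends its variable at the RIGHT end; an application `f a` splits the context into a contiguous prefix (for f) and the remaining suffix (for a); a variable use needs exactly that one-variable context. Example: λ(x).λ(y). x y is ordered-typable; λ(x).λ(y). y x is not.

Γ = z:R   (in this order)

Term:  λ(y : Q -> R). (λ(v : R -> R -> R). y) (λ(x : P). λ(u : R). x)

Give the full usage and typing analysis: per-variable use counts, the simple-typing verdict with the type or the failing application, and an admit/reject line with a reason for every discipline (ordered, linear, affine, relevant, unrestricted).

counts: z: 0×; y (λ-bound): 1×; v (λ-bound): 0×; x (λ-bound): 1×; u (λ-bound): 0×
order of uses: y, x
typing: ill-typed: an application expects R -> R -> R but receives P -> R -> P
ordered: ✗ — a type mismatch blocks all five
linear: ✗ — the type mismatch rejects it
affine: ✗ — not simply typable
relevant: ✗ — fails simple typing
unrestricted: ✗ — a type mismatch blocks all five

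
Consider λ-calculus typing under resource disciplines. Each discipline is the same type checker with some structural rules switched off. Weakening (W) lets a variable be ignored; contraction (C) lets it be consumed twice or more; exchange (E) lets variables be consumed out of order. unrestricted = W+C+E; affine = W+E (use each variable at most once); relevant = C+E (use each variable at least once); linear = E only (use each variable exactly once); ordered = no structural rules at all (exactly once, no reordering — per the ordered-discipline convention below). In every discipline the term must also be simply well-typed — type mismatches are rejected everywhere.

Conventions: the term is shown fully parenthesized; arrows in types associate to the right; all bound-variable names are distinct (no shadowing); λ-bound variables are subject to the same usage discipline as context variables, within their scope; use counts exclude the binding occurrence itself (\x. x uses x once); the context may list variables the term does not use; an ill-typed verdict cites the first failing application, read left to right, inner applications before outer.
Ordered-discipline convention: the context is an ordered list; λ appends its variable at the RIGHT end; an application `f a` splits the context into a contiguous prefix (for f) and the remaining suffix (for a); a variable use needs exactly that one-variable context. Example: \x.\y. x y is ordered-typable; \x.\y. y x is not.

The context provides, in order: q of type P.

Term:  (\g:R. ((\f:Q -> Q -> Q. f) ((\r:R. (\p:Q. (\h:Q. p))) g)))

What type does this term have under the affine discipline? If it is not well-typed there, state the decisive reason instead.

term : R -> Q -> Q -> Q
variable uses: q: 0×; g [bound]: 1×; f [bound]: 1×; r [bound]: 0×; p [bound]: 1×; h [bound]: 0×
order of uses: f, p, g
typing: well-typed — term : R -> Q -> Q -> Q
all disciplines: ordered ✗ | linear ✗ | affine ✓ | relevant ✗ | unrestricted ✓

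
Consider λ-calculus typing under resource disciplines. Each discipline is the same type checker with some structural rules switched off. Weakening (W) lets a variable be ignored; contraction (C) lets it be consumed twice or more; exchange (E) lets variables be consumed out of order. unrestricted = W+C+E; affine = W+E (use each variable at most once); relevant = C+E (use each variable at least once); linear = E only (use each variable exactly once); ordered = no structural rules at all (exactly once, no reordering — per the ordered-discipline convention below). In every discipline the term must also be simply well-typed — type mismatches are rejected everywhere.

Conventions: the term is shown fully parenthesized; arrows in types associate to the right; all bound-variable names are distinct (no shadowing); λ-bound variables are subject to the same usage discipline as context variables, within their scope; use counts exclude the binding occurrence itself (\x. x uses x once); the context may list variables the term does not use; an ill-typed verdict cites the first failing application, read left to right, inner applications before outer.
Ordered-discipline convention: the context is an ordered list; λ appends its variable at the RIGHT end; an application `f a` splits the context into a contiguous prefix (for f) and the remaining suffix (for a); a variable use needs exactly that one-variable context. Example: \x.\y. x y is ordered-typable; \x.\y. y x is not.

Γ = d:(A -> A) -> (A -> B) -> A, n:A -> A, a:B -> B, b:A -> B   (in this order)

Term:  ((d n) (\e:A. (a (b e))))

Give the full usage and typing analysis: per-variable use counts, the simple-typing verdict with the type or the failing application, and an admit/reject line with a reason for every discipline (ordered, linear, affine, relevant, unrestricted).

usage: d: 1×; n: 1×; a: 1×; b: 1×; e (bound): 1×
order of uses: d, n, a, b, e
typing: well-typed at A
ordered: ✓, d, n, a, b, e: once each, no exchange needed
linear: ✓, exactly-once usage across d, n, a, b, e
affine: ✓, no duplicate uses among d, n, a, b, e
relevant: ✓, d, n, a, b, e: all used, weakening unneeded
unrestricted: ✓, type-checks (A) and nothing is barred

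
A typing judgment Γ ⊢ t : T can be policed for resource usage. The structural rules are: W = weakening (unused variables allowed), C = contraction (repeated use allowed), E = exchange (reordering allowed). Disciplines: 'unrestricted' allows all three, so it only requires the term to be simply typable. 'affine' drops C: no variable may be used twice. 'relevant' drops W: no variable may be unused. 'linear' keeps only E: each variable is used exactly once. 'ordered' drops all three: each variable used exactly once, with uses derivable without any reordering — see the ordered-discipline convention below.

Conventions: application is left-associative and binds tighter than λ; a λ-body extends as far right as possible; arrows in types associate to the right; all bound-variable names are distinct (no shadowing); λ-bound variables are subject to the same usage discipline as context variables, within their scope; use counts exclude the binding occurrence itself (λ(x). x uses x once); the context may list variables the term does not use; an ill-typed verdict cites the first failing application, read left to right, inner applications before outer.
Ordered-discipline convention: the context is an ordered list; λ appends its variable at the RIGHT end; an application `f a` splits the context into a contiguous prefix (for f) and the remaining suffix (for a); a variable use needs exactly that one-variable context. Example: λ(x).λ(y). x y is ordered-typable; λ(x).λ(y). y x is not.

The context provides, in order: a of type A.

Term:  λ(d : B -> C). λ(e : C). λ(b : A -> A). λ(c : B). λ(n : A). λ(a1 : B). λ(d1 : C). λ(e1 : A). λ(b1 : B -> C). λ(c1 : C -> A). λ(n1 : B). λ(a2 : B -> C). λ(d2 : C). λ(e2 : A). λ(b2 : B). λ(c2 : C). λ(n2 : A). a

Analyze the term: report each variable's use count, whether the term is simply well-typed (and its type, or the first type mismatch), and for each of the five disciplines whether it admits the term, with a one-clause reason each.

counts: a: 1×, d (λ-bound): 0×, e (λ-bound): 0×, b (λ-bound): 0×, c (λ-bound): 0×, n (λ-bound): 0×, a1 (λ-bound): 0×, d1 (λ-bound): 0×, e1 (λ-bound): 0×, b1 (λ-bound): 0×, c1 (λ-bound): 0×, n1 (λ-bound): 0×, a2 (λ-bound): 0×, d2 (λ-bound): 0×, e2 (λ-bound): 0×, b2 (λ-bound): 0×, c2 (λ-bound): 0×, n2 (λ-bound): 0×
use order (left to right): a
typing: well-typed at (B -> C) -> C -> (A -> A) -> B -> A -> B -> C -> A -> (B -> C) -> (C -> A) -> B -> (B -> C) -> C -> A -> B -> C -> A -> A
ordered ✗ (needs weakening: d, e, b, c, n, a1, d1, e1, b1, c1, n1, a2, d2, e2, b2, c2, n2 unused)
linear ✗ (needs weakening: d, e, b, c, n, a1, d1, e1, b1, c1, n1, a2, d2, e2, b2, c2, n2 unused)
affine ✓ (no duplicate uses among a, d, e, b, c, n, a1, d1, e1, b1, c1, n1, a2, d2, e2, b2, c2, n2)
relevant ✗ (needs weakening: d, e, b, c, n, a1, d1, e1, b1, c1, n1, a2, d2, e2, b2, c2, n2 unused)
unrestricted ✓ (simply typable at (B -> C) -> C -> (A -> A) -> B -> A -> B -> C -> A -> (B -> C) -> (C -> A) -> B -> (B -> C) -> C -> A -> B -> C -> A -> A; W, C, E all held)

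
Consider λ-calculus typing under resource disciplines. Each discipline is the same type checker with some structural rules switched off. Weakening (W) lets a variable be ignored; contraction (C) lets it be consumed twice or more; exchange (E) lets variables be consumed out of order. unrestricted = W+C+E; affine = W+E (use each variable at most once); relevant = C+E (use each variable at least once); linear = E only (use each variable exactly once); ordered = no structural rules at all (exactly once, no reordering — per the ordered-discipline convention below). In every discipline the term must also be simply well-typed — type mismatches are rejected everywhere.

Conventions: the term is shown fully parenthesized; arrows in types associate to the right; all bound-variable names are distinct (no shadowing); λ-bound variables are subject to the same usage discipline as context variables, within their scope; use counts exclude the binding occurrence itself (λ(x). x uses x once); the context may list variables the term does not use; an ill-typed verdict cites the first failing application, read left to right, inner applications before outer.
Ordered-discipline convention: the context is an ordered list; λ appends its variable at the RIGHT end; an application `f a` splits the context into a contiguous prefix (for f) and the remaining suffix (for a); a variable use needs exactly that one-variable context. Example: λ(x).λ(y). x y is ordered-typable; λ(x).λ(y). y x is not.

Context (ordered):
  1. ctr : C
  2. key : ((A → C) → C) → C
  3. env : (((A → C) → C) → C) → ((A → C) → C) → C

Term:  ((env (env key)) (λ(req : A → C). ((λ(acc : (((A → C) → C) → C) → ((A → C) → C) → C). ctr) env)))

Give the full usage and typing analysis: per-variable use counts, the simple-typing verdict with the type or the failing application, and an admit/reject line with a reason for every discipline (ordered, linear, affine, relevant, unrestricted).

variable uses: ctr: 1×, key: 1×, env: 3×, req (λ-bound): 0×, acc (λ-bound): 0×
use order (left to right): env, env, key, ctr, env
typing: well-typed at C
ordered ✗ (needs contraction — env ×3; needs weakening: req, acc unused)
linear ✗ (needs contraction — env ×3; needs weakening: req, acc unused)
affine ✗ (needs contraction — env ×3)
relevant ✗ (needs weakening: req, acc unused)
unrestricted ✓ (well-typed at C; no restrictions here)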